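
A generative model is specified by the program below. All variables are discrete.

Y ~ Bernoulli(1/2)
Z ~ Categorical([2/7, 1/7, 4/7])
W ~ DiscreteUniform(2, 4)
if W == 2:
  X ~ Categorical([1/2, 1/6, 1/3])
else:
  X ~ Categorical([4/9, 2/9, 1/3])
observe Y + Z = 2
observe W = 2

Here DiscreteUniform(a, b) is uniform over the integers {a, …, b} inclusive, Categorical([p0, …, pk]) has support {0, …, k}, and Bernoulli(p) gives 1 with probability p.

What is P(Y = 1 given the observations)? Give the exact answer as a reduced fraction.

Enumerate traces; 6 have nonzero weight after conditioning:
  (Y=0, Z=2, W=2, X=0) weight 1/21
  (Y=0, Z=2, W=2, X=1) weight 1/63
  (Y=0, Z=2, W=2, X=2) weight 2/63
  (Y=1, Z=1, W=2, X=0) weight 1/84
  (Y=1, Z=1, W=2, X=1) weight 1/252
  (Y=1, Z=1, W=2, X=2) weight 1/126
Group by Y:
  weight(Y=0) = 2/21
  weight(Y=1) = 1/42
Total weight = 2/21 + 1/42 = 5/42
P(Y=0 | obs) = 2/21 / 5/42 = 4/5
P(Y=1 | obs) = 1/42 / 5/42 = 1/5

P(Y = 1 | obs) = 1/5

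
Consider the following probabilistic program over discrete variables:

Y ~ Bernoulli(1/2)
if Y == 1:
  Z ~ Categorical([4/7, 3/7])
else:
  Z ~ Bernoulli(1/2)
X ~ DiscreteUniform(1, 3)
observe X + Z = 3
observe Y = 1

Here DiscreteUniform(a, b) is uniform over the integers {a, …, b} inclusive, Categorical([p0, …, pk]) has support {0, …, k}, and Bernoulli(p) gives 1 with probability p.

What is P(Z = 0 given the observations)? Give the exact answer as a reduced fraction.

Enumerate traces; 2 have nonzero weight after conditioning:
  (Y=1, Z=0, X=3) weight 2/21
  (Y=1, Z=1, X=2) weight 1/14
Group by Z:
  weight(Z=0) = 2/21
  weight(Z=1) = 1/14
Total weight = 2/21 + 1/14 = 1/6
P(Z=0 | obs) = 2/21 / 1/6 = 4/7
P(Z=1 | obs) = 1/14 / 1/6 = 3/7

P(Z = 0 | obs) = 4/7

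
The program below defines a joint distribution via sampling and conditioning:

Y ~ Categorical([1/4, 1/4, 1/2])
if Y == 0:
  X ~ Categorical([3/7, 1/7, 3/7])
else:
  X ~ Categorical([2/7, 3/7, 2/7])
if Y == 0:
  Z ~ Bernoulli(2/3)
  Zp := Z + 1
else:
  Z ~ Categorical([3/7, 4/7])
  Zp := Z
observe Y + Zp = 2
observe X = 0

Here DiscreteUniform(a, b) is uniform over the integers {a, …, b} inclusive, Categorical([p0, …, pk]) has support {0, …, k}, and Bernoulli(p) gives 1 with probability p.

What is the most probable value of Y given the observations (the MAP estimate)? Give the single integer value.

argmax_v P(Y = v | obs) = 0

Enumerate traces; 3 have nonzero weight after conditioning:
  (Y=0, X=0, Z=1) weight 1/14
  (Y=1, X=0, Z=1) weight 2/49
  (Y=2, X=0, Z=0) weight 3/49
Group by Y:
  weight(Y=0) = 1/14
  weight(Y=1) = 2/49
  weight(Y=2) = 3/49
Total weight = 1/14 + 2/49 + 3/49 = 17/98
P(Y=0 | obs) = 1/14 / 17/98 = 7/17
P(Y=1 | obs) = 2/49 / 17/98 = 4/17
P(Y=2 | obs) = 3/49 / 17/98 = 6/17
argmax = 0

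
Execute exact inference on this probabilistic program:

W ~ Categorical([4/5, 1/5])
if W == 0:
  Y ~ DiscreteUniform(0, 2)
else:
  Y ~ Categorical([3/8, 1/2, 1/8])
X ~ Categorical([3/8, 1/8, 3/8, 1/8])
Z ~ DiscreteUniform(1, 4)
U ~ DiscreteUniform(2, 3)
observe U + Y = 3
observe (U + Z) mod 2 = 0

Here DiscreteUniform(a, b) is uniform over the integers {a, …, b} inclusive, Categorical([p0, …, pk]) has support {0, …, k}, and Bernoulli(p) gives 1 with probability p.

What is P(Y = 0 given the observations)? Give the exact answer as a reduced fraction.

P(Y = 0 | obs) = 41/85

Enumerate traces; 32 have nonzero weight after conditioning:
  (W=0, Y=0, X=0, Z=1, U=3) weight 1/80
  (W=0, Y=0, X=0, Z=3, U=3) weight 1/80
  (W=0, Y=0, X=1, Z=1, U=3) weight 1/240
  (W=0, Y=0, X=1, Z=3, U=3) weight 1/240
  (W=0, Y=0, X=2, Z=1, U=3) weight 1/80
  (W=0, Y=0, X=2, Z=3, U=3) weight 1/80
  (W=0, Y=0, X=3, Z=1, U=3) weight 1/240
  (W=0, Y=0, X=3, Z=3, U=3) weight 1/240
  (W=0, Y=1, X=0, Z=2, U=2) weight 1/80
  … 23 more
Group by Y:
  weight(Y=0) = 41/480
  weight(Y=1) = 11/120
Total weight = 41/480 + 11/120 = 17/96
P(Y=0 | obs) = 41/480 / 17/96 = 41/85
P(Y=1 | obs) = 11/120 / 17/96 = 44/85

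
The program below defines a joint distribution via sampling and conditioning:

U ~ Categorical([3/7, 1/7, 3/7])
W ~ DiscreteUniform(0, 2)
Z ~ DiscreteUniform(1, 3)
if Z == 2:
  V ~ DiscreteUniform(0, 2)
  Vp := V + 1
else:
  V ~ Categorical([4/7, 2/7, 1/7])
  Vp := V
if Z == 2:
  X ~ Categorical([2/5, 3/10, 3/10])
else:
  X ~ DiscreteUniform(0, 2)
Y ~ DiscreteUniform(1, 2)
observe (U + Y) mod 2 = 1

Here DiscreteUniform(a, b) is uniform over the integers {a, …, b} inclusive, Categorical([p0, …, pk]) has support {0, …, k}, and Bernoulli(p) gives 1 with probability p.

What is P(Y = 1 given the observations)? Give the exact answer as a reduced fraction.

P(Y = 1 | obs) = 6/7

Enumerate traces; 243 have nonzero weight after conditioning:
  (U=0, W=0, Z=1, V=0, X=0, Y=1) weight 2/441
  (U=0, W=0, Z=1, V=0, X=1, Y=1) weight 2/441
  (U=0, W=0, Z=1, V=0, X=2, Y=1) weight 2/441
  (U=0, W=0, Z=1, V=1, X=0, Y=1) weight 1/441
  (U=0, W=0, Z=1, V=1, X=1, Y=1) weight 1/441
  (U=0, W=0, Z=1, V=1, X=2, Y=1) weight 1/441
  (U=0, W=0, Z=1, V=2, X=0, Y=1) weight 1/882
  (U=0, W=0, Z=1, V=2, X=1, Y=1) weight 1/882
  (U=1, W=0, Z=1, V=0, X=0, Y=2) weight 2/1323
  … 234 more
Group by Y:
  weight(Y=1) = 3/7
  weight(Y=2) = 1/14
Total weight = 3/7 + 1/14 = 1/2
P(Y=1 | obs) = 3/7 / 1/2 = 6/7
P(Y=2 | obs) = 1/14 / 1/2 = 1/7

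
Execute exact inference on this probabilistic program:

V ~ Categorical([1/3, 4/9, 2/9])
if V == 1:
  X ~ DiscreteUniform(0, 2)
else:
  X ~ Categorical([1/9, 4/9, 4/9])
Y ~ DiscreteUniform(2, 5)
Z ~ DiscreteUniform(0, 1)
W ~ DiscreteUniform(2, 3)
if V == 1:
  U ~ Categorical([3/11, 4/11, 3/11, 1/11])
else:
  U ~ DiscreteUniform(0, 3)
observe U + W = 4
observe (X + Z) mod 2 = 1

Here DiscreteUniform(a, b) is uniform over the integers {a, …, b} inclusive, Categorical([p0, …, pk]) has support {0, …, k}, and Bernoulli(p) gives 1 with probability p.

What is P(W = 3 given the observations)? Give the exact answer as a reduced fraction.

P(W = 3 | obs) = 119/222

Enumerate traces; 72 have nonzero weight after conditioning:
  (V=0, X=0, Y=2, Z=1, W=2, U=2) weight 1/1728
  (V=0, X=0, Y=2, Z=1, W=3, U=1) weight 1/1728
  (V=0, X=0, Y=3, Z=1, W=2, U=2) weight 1/1728
  (V=0, X=0, Y=3, Z=1, W=3, U=1) weight 1/1728
  (V=0, X=0, Y=4, Z=1, W=2, U=2) weight 1/1728
  (V=0, X=0, Y=4, Z=1, W=3, U=1) weight 1/1728
  (V=0, X=0, Y=5, Z=1, W=2, U=2) weight 1/1728
  (V=0, X=0, Y=5, Z=1, W=3, U=1) weight 1/1728
  … 64 more
Group by W:
  weight(W=2) = 103/1584
  weight(W=3) = 119/1584
Total weight = 103/1584 + 119/1584 = 37/264
P(W=2 | obs) = 103/1584 / 37/264 = 103/222
P(W=3 | obs) = 119/1584 / 37/264 = 119/222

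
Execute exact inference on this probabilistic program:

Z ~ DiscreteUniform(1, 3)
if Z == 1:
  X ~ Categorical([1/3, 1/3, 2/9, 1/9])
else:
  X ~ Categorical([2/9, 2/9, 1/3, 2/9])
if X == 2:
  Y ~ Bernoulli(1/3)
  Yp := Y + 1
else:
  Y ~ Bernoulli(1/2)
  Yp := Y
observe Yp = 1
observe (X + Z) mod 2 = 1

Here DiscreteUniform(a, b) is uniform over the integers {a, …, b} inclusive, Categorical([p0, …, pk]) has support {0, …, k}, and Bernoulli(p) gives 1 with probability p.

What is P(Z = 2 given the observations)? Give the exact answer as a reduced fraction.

P(Z = 2 | obs) = 12/47

Enumerate traces; 6 have nonzero weight after conditioning:
  (Z=1, X=0, Y=1) weight 1/18
  (Z=1, X=2, Y=0) weight 4/81
  (Z=2, X=1, Y=1) weight 1/27
  (Z=2, X=3, Y=1) weight 1/27
  (Z=3, X=0, Y=1) weight 1/27
  (Z=3, X=2, Y=0) weight 2/27
Group by Z:
  weight(Z=1) = 17/162
  weight(Z=2) = 2/27
  weight(Z=3) = 1/9
Total weight = 17/162 + 2/27 + 1/9 = 47/162
P(Z=1 | obs) = 17/162 / 47/162 = 17/47
P(Z=2 | obs) = 2/27 / 47/162 = 12/47
P(Z=3 | obs) = 1/9 / 47/162 = 18/47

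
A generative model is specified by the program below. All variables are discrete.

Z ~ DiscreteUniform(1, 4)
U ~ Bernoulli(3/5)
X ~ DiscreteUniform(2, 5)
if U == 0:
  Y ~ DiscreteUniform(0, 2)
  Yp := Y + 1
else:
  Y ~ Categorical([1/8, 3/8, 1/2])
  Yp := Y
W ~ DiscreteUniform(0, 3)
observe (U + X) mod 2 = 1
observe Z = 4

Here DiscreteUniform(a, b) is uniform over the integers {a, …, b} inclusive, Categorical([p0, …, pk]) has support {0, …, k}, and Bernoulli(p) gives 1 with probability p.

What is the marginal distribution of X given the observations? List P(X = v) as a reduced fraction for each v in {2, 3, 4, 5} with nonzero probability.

P(X=2) = 3/10, P(X=3) = 1/5, P(X=4) = 3/10, P(X=5) = 1/5

Enumerate traces; 48 have nonzero weight after conditioning:
  (Z=4, U=0, X=3, Y=0, W=0) weight 1/480
  (Z=4, U=0, X=3, Y=0, W=1) weight 1/480
  (Z=4, U=0, X=3, Y=0, W=2) weight 1/480
  (Z=4, U=0, X=3, Y=0, W=3) weight 1/480
  (Z=4, U=0, X=3, Y=1, W=0) weight 1/480
  (Z=4, U=0, X=3, Y=1, W=1) weight 1/480
  (Z=4, U=0, X=3, Y=1, W=2) weight 1/480
  (Z=4, U=0, X=3, Y=1, W=3) weight 1/480
  (Z=4, U=0, X=5, Y=0, W=0) weight 1/480
  (Z=4, U=1, X=2, Y=0, W=0) weight 3/2560
  … 38 more
Group by X:
  weight(X=2) = 3/80
  weight(X=3) = 1/40
  weight(X=4) = 3/80
  weight(X=5) = 1/40
Total weight = 3/80 + 1/40 + 3/80 + 1/40 = 1/8
P(X=2 | obs) = 3/80 / 1/8 = 3/10
P(X=3 | obs) = 1/40 / 1/8 = 1/5
P(X=4 | obs) = 3/80 / 1/8 = 3/10
P(X=5 | obs) = 1/40 / 1/8 = 1/5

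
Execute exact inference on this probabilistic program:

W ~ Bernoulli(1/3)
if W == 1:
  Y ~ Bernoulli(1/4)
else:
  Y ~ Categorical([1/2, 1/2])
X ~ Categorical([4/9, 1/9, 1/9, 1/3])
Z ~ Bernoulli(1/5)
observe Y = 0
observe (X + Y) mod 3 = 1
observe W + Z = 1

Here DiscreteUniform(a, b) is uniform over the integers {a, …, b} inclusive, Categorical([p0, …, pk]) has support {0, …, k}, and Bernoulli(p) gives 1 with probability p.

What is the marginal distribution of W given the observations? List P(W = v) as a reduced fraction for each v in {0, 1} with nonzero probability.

P(W=0) = 1/4, P(W=1) = 3/4

Enumerate traces; 2 have nonzero weight after conditioning:
  (W=0, Y=0, X=1, Z=1) weight 1/135
  (W=1, Y=0, X=1, Z=0) weight 1/45
Group by W:
  weight(W=0) = 1/135
  weight(W=1) = 1/45
Total weight = 1/135 + 1/45 = 4/135
P(W=0 | obs) = 1/135 / 4/135 = 1/4
P(W=1 | obs) = 1/45 / 4/135 = 3/4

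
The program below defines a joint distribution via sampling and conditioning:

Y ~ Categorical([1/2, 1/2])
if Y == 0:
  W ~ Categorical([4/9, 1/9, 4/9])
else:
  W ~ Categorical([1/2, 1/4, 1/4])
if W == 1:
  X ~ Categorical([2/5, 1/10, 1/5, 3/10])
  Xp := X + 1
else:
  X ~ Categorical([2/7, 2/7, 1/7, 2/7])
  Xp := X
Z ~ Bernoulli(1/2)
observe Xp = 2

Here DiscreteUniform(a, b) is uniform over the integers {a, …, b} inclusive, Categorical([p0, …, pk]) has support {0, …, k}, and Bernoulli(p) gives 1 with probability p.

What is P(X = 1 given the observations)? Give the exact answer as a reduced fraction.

P(X = 1 | obs) = 91/681

Enumerate traces; 12 have nonzero weight after conditioning:
  (Y=0, W=0, X=2, Z=0) weight 1/63
  (Y=0, W=0, X=2, Z=1) weight 1/63
  (Y=0, W=1, X=1, Z=0) weight 1/360
  (Y=0, W=1, X=1, Z=1) weight 1/360
  (Y=0, W=2, X=2, Z=0) weight 1/63
  (Y=0, W=2, X=2, Z=1) weight 1/63
  (Y=1, W=0, X=2, Z=0) weight 1/56
  (Y=1, W=0, X=2, Z=1) weight 1/56
  … 4 more
Group by X:
  weight(X=1) = 13/720
  weight(X=2) = 59/504
Total weight = 13/720 + 59/504 = 227/1680
P(X=1 | obs) = 13/720 / 227/1680 = 91/681
P(X=2 | obs) = 59/504 / 227/1680 = 590/681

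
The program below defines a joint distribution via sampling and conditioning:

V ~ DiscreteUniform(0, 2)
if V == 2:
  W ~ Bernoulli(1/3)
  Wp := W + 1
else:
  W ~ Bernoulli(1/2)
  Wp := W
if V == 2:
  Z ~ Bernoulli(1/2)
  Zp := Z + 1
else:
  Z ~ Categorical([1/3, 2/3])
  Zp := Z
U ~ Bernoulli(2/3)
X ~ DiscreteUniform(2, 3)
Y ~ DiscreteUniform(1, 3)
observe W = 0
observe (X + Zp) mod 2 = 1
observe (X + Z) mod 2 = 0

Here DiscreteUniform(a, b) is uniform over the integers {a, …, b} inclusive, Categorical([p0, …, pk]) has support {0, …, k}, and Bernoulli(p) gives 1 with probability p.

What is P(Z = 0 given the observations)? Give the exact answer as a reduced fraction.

Enumerate traces; 12 have nonzero weight after conditioning:
  (V=2, W=0, Z=0, U=0, X=2, Y=1) weight 1/162
  (V=2, W=0, Z=0, U=0, X=2, Y=2) weight 1/162
  (V=2, W=0, Z=0, U=0, X=2, Y=3) weight 1/162
  (V=2, W=0, Z=0, U=1, X=2, Y=1) weight 1/81
  (V=2, W=0, Z=0, U=1, X=2, Y=2) weight 1/81
  (V=2, W=0, Z=0, U=1, X=2, Y=3) weight 1/81
  (V=2, W=0, Z=1, U=0, X=3, Y=1) weight 1/162
  (V=2, W=0, Z=1, U=0, X=3, Y=2) weight 1/162
  … 4 more
Group by Z:
  weight(Z=0) = 1/18
  weight(Z=1) = 1/18
Total weight = 1/18 + 1/18 = 1/9
P(Z=0 | obs) = 1/18 / 1/9 = 1/2
P(Z=1 | obs) = 1/18 / 1/9 = 1/2

P(Z = 0 | obs) = 1/2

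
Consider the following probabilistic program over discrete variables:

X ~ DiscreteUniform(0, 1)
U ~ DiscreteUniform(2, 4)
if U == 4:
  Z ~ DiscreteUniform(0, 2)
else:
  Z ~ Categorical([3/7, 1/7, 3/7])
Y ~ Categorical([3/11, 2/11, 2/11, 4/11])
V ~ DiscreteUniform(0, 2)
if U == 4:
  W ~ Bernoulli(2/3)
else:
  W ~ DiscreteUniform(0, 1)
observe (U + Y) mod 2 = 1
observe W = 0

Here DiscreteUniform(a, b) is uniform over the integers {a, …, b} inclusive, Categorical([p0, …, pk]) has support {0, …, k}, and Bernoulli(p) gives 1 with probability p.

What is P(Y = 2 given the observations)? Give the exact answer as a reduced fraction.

Enumerate traces; 108 have nonzero weight after conditioning:
  (X=0, U=2, Z=0, Y=1, V=0, W=0) weight 1/462
  (X=0, U=2, Z=0, Y=1, V=1, W=0) weight 1/462
  (X=0, U=2, Z=0, Y=1, V=2, W=0) weight 1/462
  (X=0, U=2, Z=0, Y=3, V=0, W=0) weight 1/231
  (X=0, U=2, Z=0, Y=3, V=1, W=0) weight 1/231
  (X=0, U=2, Z=0, Y=3, V=2, W=0) weight 1/231
  (X=0, U=2, Z=1, Y=1, V=0, W=0) weight 1/1386
  (X=0, U=2, Z=1, Y=1, V=1, W=0) weight 1/1386
  (X=0, U=3, Z=0, Y=0, V=0, W=0) weight 1/308
  (X=0, U=3, Z=0, Y=2, V=0, W=0) weight 1/462
  … 98 more
Group by Y:
  weight(Y=0) = 1/22
  weight(Y=1) = 5/99
  weight(Y=2) = 1/33
  weight(Y=3) = 10/99
Total weight = 1/22 + 5/99 + 1/33 + 10/99 = 5/22
P(Y=0 | obs) = 1/22 / 5/22 = 1/5
P(Y=1 | obs) = 5/99 / 5/22 = 2/9
P(Y=2 | obs) = 1/33 / 5/22 = 2/15
P(Y=3 | obs) = 10/99 / 5/22 = 4/9

P(Y = 2 | obs) = 2/15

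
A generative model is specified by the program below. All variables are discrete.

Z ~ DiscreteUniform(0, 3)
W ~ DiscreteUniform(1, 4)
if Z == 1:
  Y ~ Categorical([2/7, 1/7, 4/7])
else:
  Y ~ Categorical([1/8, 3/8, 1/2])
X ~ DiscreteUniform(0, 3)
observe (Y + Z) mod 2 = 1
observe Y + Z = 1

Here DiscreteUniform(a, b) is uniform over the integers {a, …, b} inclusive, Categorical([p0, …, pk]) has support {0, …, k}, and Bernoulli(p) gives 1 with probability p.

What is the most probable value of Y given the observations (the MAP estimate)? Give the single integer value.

argmax_v P(Y = v | obs) = 1

Enumerate traces; 32 have nonzero weight after conditioning:
  (Z=0, W=1, Y=1, X=0) weight 3/512
  (Z=0, W=1, Y=1, X=1) weight 3/512
  (Z=0, W=1, Y=1, X=2) weight 3/512
  (Z=0, W=1, Y=1, X=3) weight 3/512
  (Z=0, W=2, Y=1, X=0) weight 3/512
  (Z=0, W=2, Y=1, X=1) weight 3/512
  (Z=0, W=2, Y=1, X=2) weight 3/512
  (Z=0, W=2, Y=1, X=3) weight 3/512
  (Z=1, W=1, Y=0, X=0) weight 1/224
  … 23 more
Group by Y:
  weight(Y=0) = 1/14
  weight(Y=1) = 3/32
Total weight = 1/14 + 3/32 = 37/224
P(Y=0 | obs) = 1/14 / 37/224 = 16/37
P(Y=1 | obs) = 3/32 / 37/224 = 21/37
argmax = 1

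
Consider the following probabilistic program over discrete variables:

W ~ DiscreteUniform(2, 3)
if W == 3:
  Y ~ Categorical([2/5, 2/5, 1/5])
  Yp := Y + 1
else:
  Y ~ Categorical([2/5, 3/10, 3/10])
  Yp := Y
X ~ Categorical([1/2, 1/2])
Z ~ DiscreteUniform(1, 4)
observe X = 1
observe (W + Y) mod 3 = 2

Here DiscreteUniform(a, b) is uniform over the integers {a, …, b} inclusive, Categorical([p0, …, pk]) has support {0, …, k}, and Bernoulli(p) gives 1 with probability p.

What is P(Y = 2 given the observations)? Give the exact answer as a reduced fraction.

Enumerate traces; 8 have nonzero weight after conditioning:
  (W=2, Y=0, X=1, Z=1) weight 1/40
  (W=2, Y=0, X=1, Z=2) weight 1/40
  (W=2, Y=0, X=1, Z=3) weight 1/40
  (W=2, Y=0, X=1, Z=4) weight 1/40
  (W=3, Y=2, X=1, Z=1) weight 1/80
  (W=3, Y=2, X=1, Z=2) weight 1/80
  (W=3, Y=2, X=1, Z=3) weight 1/80
  (W=3, Y=2, X=1, Z=4) weight 1/80
Group by Y:
  weight(Y=0) = 1/10
  weight(Y=2) = 1/20
Total weight = 1/10 + 1/20 = 3/20
P(Y=0 | obs) = 1/10 / 3/20 = 2/3
P(Y=2 | obs) = 1/20 / 3/20 = 1/3

P(Y = 2 | obs) = 1/3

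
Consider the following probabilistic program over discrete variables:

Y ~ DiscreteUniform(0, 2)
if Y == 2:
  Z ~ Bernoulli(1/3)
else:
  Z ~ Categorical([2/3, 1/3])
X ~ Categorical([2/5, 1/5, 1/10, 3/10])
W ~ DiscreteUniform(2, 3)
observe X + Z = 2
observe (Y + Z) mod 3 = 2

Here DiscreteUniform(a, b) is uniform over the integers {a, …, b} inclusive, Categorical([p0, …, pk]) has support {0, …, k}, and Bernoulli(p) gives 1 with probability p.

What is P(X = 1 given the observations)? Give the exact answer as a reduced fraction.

P(X = 1 | obs) = 1/2

Enumerate traces; 4 have nonzero weight after conditioning:
  (Y=1, Z=1, X=1, W=2) weight 1/90
  (Y=1, Z=1, X=1, W=3) weight 1/90
  (Y=2, Z=0, X=2, W=2) weight 1/90
  (Y=2, Z=0, X=2, W=3) weight 1/90
Group by X:
  weight(X=1) = 1/45
  weight(X=2) = 1/45
Total weight = 1/45 + 1/45 = 2/45
P(X=1 | obs) = 1/45 / 2/45 = 1/2
P(X=2 | obs) = 1/45 / 2/45 = 1/2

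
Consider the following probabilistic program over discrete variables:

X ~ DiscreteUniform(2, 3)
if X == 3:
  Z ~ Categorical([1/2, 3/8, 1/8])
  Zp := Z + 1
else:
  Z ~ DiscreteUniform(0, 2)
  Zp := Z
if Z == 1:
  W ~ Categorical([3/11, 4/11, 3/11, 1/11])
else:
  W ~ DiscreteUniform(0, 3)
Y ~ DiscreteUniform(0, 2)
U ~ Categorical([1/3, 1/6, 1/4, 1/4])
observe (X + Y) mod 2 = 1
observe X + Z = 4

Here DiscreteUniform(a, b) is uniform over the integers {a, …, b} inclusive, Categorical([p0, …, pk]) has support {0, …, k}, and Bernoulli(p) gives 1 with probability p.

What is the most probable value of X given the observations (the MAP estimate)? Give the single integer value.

Enumerate traces; 48 have nonzero weight after conditioning:
  (X=2, Z=2, W=0, Y=1, U=0) weight 1/216
  (X=2, Z=2, W=0, Y=1, U=1) weight 1/432
  (X=2, Z=2, W=0, Y=1, U=2) weight 1/288
  (X=2, Z=2, W=0, Y=1, U=3) weight 1/288
  (X=2, Z=2, W=1, Y=1, U=0) weight 1/216
  (X=2, Z=2, W=1, Y=1, U=1) weight 1/432
  (X=2, Z=2, W=1, Y=1, U=2) weight 1/288
  (X=2, Z=2, W=1, Y=1, U=3) weight 1/288
  (X=3, Z=1, W=0, Y=0, U=0) weight 1/176
  … 39 more
Group by X:
  weight(X=2) = 1/18
  weight(X=3) = 1/8
Total weight = 1/18 + 1/8 = 13/72
P(X=2 | obs) = 1/18 / 13/72 = 4/13
P(X=3 | obs) = 1/8 / 13/72 = 9/13
argmax = 3

argmax_v P(X = v | obs) = 3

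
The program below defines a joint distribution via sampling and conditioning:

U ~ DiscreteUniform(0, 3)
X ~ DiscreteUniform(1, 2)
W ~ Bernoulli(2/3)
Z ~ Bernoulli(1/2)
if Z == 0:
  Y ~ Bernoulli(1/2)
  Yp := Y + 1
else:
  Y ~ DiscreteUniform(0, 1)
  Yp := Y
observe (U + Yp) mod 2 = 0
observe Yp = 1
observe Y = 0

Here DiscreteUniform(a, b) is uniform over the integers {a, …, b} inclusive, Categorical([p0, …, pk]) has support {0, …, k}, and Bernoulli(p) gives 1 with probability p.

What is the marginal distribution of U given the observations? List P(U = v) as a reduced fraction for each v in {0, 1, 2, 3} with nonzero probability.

P(U=1) = 1/2, P(U=3) = 1/2

Enumerate traces; 8 have nonzero weight after conditioning:
  (U=1, X=1, W=0, Z=0, Y=0) weight 1/96
  (U=1, X=1, W=1, Z=0, Y=0) weight 1/48
  (U=1, X=2, W=0, Z=0, Y=0) weight 1/96
  (U=1, X=2, W=1, Z=0, Y=0) weight 1/48
  (U=3, X=1, W=0, Z=0, Y=0) weight 1/96
  (U=3, X=1, W=1, Z=0, Y=0) weight 1/48
  (U=3, X=2, W=0, Z=0, Y=0) weight 1/96
  (U=3, X=2, W=1, Z=0, Y=0) weight 1/48
Group by U:
  weight(U=1) = 1/16
  weight(U=3) = 1/16
Total weight = 1/16 + 1/16 = 1/8
P(U=1 | obs) = 1/16 / 1/8 = 1/2
P(U=3 | obs) = 1/16 / 1/8 = 1/2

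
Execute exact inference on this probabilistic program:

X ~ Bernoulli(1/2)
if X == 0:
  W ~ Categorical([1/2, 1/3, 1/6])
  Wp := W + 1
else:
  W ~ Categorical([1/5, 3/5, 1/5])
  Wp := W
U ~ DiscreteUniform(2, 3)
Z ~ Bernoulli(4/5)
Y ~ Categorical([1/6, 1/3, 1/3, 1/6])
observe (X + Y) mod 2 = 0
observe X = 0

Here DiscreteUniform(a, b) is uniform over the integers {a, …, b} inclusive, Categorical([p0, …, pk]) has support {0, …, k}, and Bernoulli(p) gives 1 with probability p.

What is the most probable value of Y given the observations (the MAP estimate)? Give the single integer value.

Enumerate traces; 24 have nonzero weight after conditioning:
  (X=0, W=0, U=2, Z=0, Y=0) weight 1/240
  (X=0, W=0, U=2, Z=0, Y=2) weight 1/120
  (X=0, W=0, U=2, Z=1, Y=0) weight 1/60
  (X=0, W=0, U=2, Z=1, Y=2) weight 1/30
  (X=0, W=0, U=3, Z=0, Y=0) weight 1/240
  (X=0, W=0, U=3, Z=0, Y=2) weight 1/120
  (X=0, W=0, U=3, Z=1, Y=0) weight 1/60
  (X=0, W=0, U=3, Z=1, Y=2) weight 1/30
  … 16 more
Group by Y:
  weight(Y=0) = 1/12
  weight(Y=2) = 1/6
Total weight = 1/12 + 1/6 = 1/4
P(Y=0 | obs) = 1/12 / 1/4 = 1/3
P(Y=2 | obs) = 1/6 / 1/4 = 2/3
argmax = 2

argmax_v P(Y = v | obs) = 2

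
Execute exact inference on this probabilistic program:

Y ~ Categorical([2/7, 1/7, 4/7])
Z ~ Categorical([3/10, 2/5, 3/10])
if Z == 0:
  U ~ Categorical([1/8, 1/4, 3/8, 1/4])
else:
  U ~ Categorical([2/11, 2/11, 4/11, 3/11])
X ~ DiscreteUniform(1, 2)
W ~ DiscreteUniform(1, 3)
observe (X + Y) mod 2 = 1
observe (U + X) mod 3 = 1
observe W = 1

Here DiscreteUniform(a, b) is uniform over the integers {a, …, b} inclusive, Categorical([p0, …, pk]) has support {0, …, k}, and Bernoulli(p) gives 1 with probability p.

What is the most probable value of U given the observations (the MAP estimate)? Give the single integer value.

argmax_v P(U = v | obs) = 3

Enumerate traces; 15 have nonzero weight after conditioning:
  (Y=0, Z=0, U=0, X=1, W=1) weight 1/560
  (Y=0, Z=0, U=3, X=1, W=1) weight 1/280
  (Y=0, Z=1, U=0, X=1, W=1) weight 4/1155
  (Y=0, Z=1, U=3, X=1, W=1) weight 2/385
  (Y=0, Z=2, U=0, X=1, W=1) weight 1/385
  (Y=0, Z=2, U=3, X=1, W=1) weight 3/770
  (Y=1, Z=0, U=2, X=2, W=1) weight 3/1120
  (Y=1, Z=1, U=2, X=2, W=1) weight 4/1155
  … 7 more
Group by U:
  weight(U=0) = 29/1232
  weight(U=2) = 323/36960
  weight(U=3) = 117/3080
Total weight = 29/1232 + 323/36960 + 117/3080 = 371/5280
P(U=0 | obs) = 29/1232 / 371/5280 = 870/2597
P(U=2 | obs) = 323/36960 / 371/5280 = 323/2597
P(U=3 | obs) = 117/3080 / 371/5280 = 1404/2597
argmax = 3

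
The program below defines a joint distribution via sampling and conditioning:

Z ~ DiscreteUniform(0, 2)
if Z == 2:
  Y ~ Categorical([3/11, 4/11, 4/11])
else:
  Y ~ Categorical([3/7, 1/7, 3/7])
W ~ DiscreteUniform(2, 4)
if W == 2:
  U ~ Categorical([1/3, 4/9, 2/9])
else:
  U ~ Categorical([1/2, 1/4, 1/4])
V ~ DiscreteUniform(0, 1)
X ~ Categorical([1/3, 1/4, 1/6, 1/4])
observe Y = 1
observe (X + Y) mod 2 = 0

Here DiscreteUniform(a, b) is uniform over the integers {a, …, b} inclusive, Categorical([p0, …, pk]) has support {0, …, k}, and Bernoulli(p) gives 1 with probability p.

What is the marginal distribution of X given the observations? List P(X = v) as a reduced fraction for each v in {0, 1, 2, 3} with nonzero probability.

P(X=1) = 1/2, P(X=3) = 1/2

Enumerate traces; 108 have nonzero weight after conditioning:
  (Z=0, Y=1, W=2, U=0, V=0, X=1) weight 1/1512
  (Z=0, Y=1, W=2, U=0, V=0, X=3) weight 1/1512
  (Z=0, Y=1, W=2, U=0, V=1, X=1) weight 1/1512
  (Z=0, Y=1, W=2, U=0, V=1, X=3) weight 1/1512
  (Z=0, Y=1, W=2, U=1, V=0, X=1) weight 1/1134
  (Z=0, Y=1, W=2, U=1, V=0, X=3) weight 1/1134
  (Z=0, Y=1, W=2, U=1, V=1, X=1) weight 1/1134
  (Z=0, Y=1, W=2, U=1, V=1, X=3) weight 1/1134
  … 100 more
Group by X:
  weight(X=1) = 25/462
  weight(X=3) = 25/462
Total weight = 25/462 + 25/462 = 25/231
P(X=1 | obs) = 25/462 / 25/231 = 1/2
P(X=3 | obs) = 25/462 / 25/231 = 1/2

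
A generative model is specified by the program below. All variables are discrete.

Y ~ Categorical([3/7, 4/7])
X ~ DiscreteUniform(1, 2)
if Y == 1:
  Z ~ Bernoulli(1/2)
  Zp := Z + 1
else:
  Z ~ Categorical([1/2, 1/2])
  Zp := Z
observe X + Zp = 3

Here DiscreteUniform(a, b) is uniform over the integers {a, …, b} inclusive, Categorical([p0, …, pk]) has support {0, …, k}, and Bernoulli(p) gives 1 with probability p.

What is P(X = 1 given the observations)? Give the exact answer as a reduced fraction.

P(X = 1 | obs) = 4/11

Enumerate traces; 3 have nonzero weight after conditioning:
  (Y=0, X=2, Z=1) weight 3/28
  (Y=1, X=1, Z=1) weight 1/7
  (Y=1, X=2, Z=0) weight 1/7
Group by X:
  weight(X=1) = 1/7
  weight(X=2) = 1/4
Total weight = 1/7 + 1/4 = 11/28
P(X=1 | obs) = 1/7 / 11/28 = 4/11
P(X=2 | obs) = 1/4 / 11/28 = 7/11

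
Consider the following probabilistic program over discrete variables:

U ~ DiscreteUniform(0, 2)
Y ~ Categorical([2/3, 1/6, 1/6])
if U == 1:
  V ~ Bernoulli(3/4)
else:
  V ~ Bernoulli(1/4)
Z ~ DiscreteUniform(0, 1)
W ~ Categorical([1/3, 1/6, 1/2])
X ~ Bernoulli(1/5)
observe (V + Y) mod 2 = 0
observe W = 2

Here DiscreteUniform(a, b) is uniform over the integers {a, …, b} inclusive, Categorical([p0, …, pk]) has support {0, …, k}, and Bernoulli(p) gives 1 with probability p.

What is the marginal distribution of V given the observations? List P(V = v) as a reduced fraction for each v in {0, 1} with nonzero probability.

P(V=0) = 7/8, P(V=1) = 1/8

Enumerate traces; 36 have nonzero weight after conditioning:
  (U=0, Y=0, V=0, Z=0, W=2, X=0) weight 1/30
  (U=0, Y=0, V=0, Z=0, W=2, X=1) weight 1/120
  (U=0, Y=0, V=0, Z=1, W=2, X=0) weight 1/30
  (U=0, Y=0, V=0, Z=1, W=2, X=1) weight 1/120
  (U=0, Y=1, V=1, Z=0, W=2, X=0) weight 1/360
  (U=0, Y=1, V=1, Z=0, W=2, X=1) weight 1/1440
  (U=0, Y=1, V=1, Z=1, W=2, X=0) weight 1/360
  (U=0, Y=1, V=1, Z=1, W=2, X=1) weight 1/1440
  … 28 more
Group by V:
  weight(V=0) = 35/144
  weight(V=1) = 5/144
Total weight = 35/144 + 5/144 = 5/18
P(V=0 | obs) = 35/144 / 5/18 = 7/8
P(V=1 | obs) = 5/144 / 5/18 = 1/8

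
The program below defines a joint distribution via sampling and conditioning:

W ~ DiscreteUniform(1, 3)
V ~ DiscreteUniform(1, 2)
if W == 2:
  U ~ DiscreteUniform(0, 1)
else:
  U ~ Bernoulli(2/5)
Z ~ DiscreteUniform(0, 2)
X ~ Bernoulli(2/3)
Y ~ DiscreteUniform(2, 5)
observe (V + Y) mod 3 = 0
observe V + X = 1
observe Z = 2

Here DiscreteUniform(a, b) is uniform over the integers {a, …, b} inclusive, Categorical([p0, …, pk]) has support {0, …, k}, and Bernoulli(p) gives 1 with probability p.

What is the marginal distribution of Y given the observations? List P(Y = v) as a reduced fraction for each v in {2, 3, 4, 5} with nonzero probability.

Enumerate traces; 12 have nonzero weight after conditioning:
  (W=1, V=1, U=0, Z=2, X=0, Y=2) weight 1/360
  (W=1, V=1, U=0, Z=2, X=0, Y=5) weight 1/360
  (W=1, V=1, U=1, Z=2, X=0, Y=2) weight 1/540
  (W=1, V=1, U=1, Z=2, X=0, Y=5) weight 1/540
  (W=2, V=1, U=0, Z=2, X=0, Y=2) weight 1/432
  (W=2, V=1, U=0, Z=2, X=0, Y=5) weight 1/432
  (W=2, V=1, U=1, Z=2, X=0, Y=2) weight 1/432
  (W=2, V=1, U=1, Z=2, X=0, Y=5) weight 1/432
  … 4 more
Group by Y:
  weight(Y=2) = 1/72
  weight(Y=5) = 1/72
Total weight = 1/72 + 1/72 = 1/36
P(Y=2 | obs) = 1/72 / 1/36 = 1/2
P(Y=5 | obs) = 1/72 / 1/36 = 1/2

P(Y=2) = 1/2, P(Y=5) = 1/2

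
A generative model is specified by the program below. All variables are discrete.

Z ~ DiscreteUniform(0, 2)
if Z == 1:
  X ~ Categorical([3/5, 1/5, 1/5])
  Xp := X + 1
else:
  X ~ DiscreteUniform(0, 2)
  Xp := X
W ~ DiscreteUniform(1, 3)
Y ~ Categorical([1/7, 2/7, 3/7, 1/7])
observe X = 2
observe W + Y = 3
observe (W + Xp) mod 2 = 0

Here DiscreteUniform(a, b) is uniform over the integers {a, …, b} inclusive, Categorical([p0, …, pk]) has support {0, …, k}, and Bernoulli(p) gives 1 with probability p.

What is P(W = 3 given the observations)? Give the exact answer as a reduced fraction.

Enumerate traces; 4 have nonzero weight after conditioning:
  (Z=0, X=2, W=2, Y=1) weight 2/189
  (Z=1, X=2, W=1, Y=2) weight 1/105
  (Z=1, X=2, W=3, Y=0) weight 1/315
  (Z=2, X=2, W=2, Y=1) weight 2/189
Group by W:
  weight(W=1) = 1/105
  weight(W=2) = 4/189
  weight(W=3) = 1/315
Total weight = 1/105 + 4/189 + 1/315 = 32/945
P(W=1 | obs) = 1/105 / 32/945 = 9/32
P(W=2 | obs) = 4/189 / 32/945 = 5/8
P(W=3 | obs) = 1/315 / 32/945 = 3/32

P(W = 3 | obs) = 3/32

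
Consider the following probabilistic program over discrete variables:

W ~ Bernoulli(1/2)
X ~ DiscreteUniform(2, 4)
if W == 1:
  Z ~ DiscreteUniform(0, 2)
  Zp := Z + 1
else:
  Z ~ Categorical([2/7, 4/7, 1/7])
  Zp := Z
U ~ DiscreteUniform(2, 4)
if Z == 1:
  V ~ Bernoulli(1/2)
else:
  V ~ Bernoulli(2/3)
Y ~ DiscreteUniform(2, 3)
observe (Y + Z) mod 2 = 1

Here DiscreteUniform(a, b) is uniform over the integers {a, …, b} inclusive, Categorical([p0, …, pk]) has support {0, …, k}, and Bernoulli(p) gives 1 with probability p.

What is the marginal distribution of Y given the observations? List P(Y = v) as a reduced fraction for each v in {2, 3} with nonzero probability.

Enumerate traces; 108 have nonzero weight after conditioning:
  (W=0, X=2, Z=0, U=2, V=0, Y=3) weight 1/378
  (W=0, X=2, Z=0, U=2, V=1, Y=3) weight 1/189
  (W=0, X=2, Z=0, U=3, V=0, Y=3) weight 1/378
  (W=0, X=2, Z=0, U=3, V=1, Y=3) weight 1/189
  (W=0, X=2, Z=0, U=4, V=0, Y=3) weight 1/378
  (W=0, X=2, Z=0, U=4, V=1, Y=3) weight 1/189
  (W=0, X=2, Z=1, U=2, V=0, Y=2) weight 1/126
  (W=0, X=2, Z=1, U=2, V=1, Y=2) weight 1/126
  … 100 more
Group by Y:
  weight(Y=2) = 19/84
  weight(Y=3) = 23/84
Total weight = 19/84 + 23/84 = 1/2
P(Y=2 | obs) = 19/84 / 1/2 = 19/42
P(Y=3 | obs) = 23/84 / 1/2 = 23/42

P(Y=2) = 19/42, P(Y=3) = 23/42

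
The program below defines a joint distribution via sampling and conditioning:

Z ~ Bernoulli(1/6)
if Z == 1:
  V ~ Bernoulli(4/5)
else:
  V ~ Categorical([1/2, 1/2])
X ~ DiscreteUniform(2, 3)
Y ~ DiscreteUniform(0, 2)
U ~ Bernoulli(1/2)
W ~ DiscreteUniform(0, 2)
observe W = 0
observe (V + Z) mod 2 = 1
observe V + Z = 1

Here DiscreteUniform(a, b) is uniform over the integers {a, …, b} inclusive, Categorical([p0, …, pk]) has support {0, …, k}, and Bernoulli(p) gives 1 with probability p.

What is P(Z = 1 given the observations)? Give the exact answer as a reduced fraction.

P(Z = 1 | obs) = 2/27

Enumerate traces; 24 have nonzero weight after conditioning:
  (Z=0, V=1, X=2, Y=0, U=0, W=0) weight 5/432
  (Z=0, V=1, X=2, Y=0, U=1, W=0) weight 5/432
  (Z=0, V=1, X=2, Y=1, U=0, W=0) weight 5/432
  (Z=0, V=1, X=2, Y=1, U=1, W=0) weight 5/432
  (Z=0, V=1, X=2, Y=2, U=0, W=0) weight 5/432
  (Z=0, V=1, X=2, Y=2, U=1, W=0) weight 5/432
  (Z=0, V=1, X=3, Y=0, U=0, W=0) weight 5/432
  (Z=0, V=1, X=3, Y=0, U=1, W=0) weight 5/432
  (Z=1, V=0, X=2, Y=0, U=0, W=0) weight 1/1080
  … 15 more
Group by Z:
  weight(Z=0) = 5/36
  weight(Z=1) = 1/90
Total weight = 5/36 + 1/90 = 3/20
P(Z=0 | obs) = 5/36 / 3/20 = 25/27
P(Z=1 | obs) = 1/90 / 3/20 = 2/27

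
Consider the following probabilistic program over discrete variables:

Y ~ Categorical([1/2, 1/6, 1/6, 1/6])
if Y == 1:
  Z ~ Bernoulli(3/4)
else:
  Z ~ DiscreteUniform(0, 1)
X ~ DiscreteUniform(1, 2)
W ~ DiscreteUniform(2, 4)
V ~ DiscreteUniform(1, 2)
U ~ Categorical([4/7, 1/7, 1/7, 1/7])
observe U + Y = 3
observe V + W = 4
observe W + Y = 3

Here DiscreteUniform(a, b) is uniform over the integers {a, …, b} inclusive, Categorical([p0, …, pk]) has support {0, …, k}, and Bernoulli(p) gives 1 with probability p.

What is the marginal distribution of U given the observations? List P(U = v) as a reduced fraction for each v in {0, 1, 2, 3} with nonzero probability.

P(U=2) = 1/4, P(U=3) = 3/4

Enumerate traces; 8 have nonzero weight after conditioning:
  (Y=0, Z=0, X=1, W=3, V=1, U=3) weight 1/336
  (Y=0, Z=0, X=2, W=3, V=1, U=3) weight 1/336
  (Y=0, Z=1, X=1, W=3, V=1, U=3) weight 1/336
  (Y=0, Z=1, X=2, W=3, V=1, U=3) weight 1/336
  (Y=1, Z=0, X=1, W=2, V=2, U=2) weight 1/2016
  (Y=1, Z=0, X=2, W=2, V=2, U=2) weight 1/2016
  (Y=1, Z=1, X=1, W=2, V=2, U=2) weight 1/672
  (Y=1, Z=1, X=2, W=2, V=2, U=2) weight 1/672
Group by U:
  weight(U=2) = 1/252
  weight(U=3) = 1/84
Total weight = 1/252 + 1/84 = 1/63
P(U=2 | obs) = 1/252 / 1/63 = 1/4
P(U=3 | obs) = 1/84 / 1/63 = 3/4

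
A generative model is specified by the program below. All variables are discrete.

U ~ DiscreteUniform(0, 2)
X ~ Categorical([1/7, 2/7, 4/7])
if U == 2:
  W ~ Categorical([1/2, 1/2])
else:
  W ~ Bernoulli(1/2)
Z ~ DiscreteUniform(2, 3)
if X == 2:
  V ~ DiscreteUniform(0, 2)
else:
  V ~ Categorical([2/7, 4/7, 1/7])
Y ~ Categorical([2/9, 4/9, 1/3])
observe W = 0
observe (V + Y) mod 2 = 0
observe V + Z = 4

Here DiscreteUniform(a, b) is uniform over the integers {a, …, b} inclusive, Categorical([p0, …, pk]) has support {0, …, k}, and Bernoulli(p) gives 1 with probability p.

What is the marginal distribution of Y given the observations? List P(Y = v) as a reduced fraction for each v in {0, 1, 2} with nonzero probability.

Enumerate traces; 27 have nonzero weight after conditioning:
  (U=0, X=0, W=0, Z=2, V=2, Y=0) weight 1/2646
  (U=0, X=0, W=0, Z=2, V=2, Y=2) weight 1/1764
  (U=0, X=0, W=0, Z=3, V=1, Y=1) weight 4/1323
  (U=0, X=1, W=0, Z=2, V=2, Y=0) weight 1/1323
  (U=0, X=1, W=0, Z=2, V=2, Y=2) weight 1/882
  (U=0, X=1, W=0, Z=3, V=1, Y=1) weight 8/1323
  (U=0, X=2, W=0, Z=2, V=2, Y=0) weight 2/567
  (U=0, X=2, W=0, Z=2, V=2, Y=2) weight 1/189
  … 19 more
Group by Y:
  weight(Y=0) = 37/2646
  weight(Y=1) = 64/1323
  weight(Y=2) = 37/1764
Total weight = 37/2646 + 64/1323 + 37/1764 = 1/12
P(Y=0 | obs) = 37/2646 / 1/12 = 74/441
P(Y=1 | obs) = 64/1323 / 1/12 = 256/441
P(Y=2 | obs) = 37/1764 / 1/12 = 37/147

P(Y=0) = 74/441, P(Y=1) = 256/441, P(Y=2) = 37/147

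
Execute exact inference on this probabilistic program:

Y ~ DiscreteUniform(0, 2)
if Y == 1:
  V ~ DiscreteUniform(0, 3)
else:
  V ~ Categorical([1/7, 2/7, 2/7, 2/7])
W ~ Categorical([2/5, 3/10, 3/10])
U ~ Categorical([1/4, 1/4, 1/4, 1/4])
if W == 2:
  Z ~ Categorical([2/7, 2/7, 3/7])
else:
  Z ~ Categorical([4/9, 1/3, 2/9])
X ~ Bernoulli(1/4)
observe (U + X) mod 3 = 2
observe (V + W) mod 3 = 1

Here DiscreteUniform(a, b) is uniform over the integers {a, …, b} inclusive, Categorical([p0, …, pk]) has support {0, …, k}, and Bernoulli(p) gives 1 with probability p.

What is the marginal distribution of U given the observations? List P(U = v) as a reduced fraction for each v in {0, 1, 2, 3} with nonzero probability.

P(U=1) = 1/4, P(U=2) = 3/4

Enumerate traces; 72 have nonzero weight after conditioning:
  (Y=0, V=0, W=1, U=1, Z=0, X=1) weight 1/2520
  (Y=0, V=0, W=1, U=1, Z=1, X=1) weight 1/3360
  (Y=0, V=0, W=1, U=1, Z=2, X=1) weight 1/5040
  (Y=0, V=0, W=1, U=2, Z=0, X=0) weight 1/840
  (Y=0, V=0, W=1, U=2, Z=1, X=0) weight 1/1120
  (Y=0, V=0, W=1, U=2, Z=2, X=0) weight 1/1680
  (Y=0, V=1, W=0, U=1, Z=0, X=1) weight 1/945
  (Y=0, V=1, W=0, U=1, Z=1, X=1) weight 1/1260
  … 64 more
Group by U:
  weight(U=1) = 55/2688
  weight(U=2) = 55/896
Total weight = 55/2688 + 55/896 = 55/672
P(U=1 | obs) = 55/2688 / 55/672 = 1/4
P(U=2 | obs) = 55/896 / 55/672 = 3/4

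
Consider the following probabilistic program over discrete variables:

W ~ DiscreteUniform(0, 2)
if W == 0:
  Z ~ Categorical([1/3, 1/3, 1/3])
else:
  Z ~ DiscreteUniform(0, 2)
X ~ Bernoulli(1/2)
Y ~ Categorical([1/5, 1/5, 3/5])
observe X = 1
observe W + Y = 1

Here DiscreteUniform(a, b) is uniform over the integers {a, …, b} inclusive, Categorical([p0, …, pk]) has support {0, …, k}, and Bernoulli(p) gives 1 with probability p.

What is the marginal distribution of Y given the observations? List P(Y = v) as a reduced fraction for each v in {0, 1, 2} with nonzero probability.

Enumerate traces; 6 have nonzero weight after conditioning:
  (W=0, Z=0, X=1, Y=1) weight 1/90
  (W=0, Z=1, X=1, Y=1) weight 1/90
  (W=0, Z=2, X=1, Y=1) weight 1/90
  (W=1, Z=0, X=1, Y=0) weight 1/90
  (W=1, Z=1, X=1, Y=0) weight 1/90
  (W=1, Z=2, X=1, Y=0) weight 1/90
Group by Y:
  weight(Y=0) = 1/30
  weight(Y=1) = 1/30
Total weight = 1/30 + 1/30 = 1/15
P(Y=0 | obs) = 1/30 / 1/15 = 1/2
P(Y=1 | obs) = 1/30 / 1/15 = 1/2

P(Y=0) = 1/2, P(Y=1) = 1/2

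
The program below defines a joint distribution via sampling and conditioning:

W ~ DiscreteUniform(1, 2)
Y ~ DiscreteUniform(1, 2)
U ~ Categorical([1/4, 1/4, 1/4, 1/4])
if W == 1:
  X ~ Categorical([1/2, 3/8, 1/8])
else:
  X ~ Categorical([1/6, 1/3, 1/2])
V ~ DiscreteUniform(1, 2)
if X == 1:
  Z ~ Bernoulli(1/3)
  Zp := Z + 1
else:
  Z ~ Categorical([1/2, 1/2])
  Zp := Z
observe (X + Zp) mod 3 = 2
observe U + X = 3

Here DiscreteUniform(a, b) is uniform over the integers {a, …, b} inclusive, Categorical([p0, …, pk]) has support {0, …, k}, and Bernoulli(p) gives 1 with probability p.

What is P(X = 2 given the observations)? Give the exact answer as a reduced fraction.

Enumerate traces; 16 have nonzero weight after conditioning:
  (W=1, Y=1, U=1, X=2, V=1, Z=0) weight 1/512
  (W=1, Y=1, U=1, X=2, V=2, Z=0) weight 1/512
  (W=1, Y=1, U=2, X=1, V=1, Z=0) weight 1/128
  (W=1, Y=1, U=2, X=1, V=2, Z=0) weight 1/128
  (W=1, Y=2, U=1, X=2, V=1, Z=0) weight 1/512
  (W=1, Y=2, U=1, X=2, V=2, Z=0) weight 1/512
  (W=1, Y=2, U=2, X=1, V=1, Z=0) weight 1/128
  (W=1, Y=2, U=2, X=1, V=2, Z=0) weight 1/128
  … 8 more
Group by X:
  weight(X=1) = 17/288
  weight(X=2) = 5/128
Total weight = 17/288 + 5/128 = 113/1152
P(X=1 | obs) = 17/288 / 113/1152 = 68/113
P(X=2 | obs) = 5/128 / 113/1152 = 45/113

P(X = 2 | obs) = 45/113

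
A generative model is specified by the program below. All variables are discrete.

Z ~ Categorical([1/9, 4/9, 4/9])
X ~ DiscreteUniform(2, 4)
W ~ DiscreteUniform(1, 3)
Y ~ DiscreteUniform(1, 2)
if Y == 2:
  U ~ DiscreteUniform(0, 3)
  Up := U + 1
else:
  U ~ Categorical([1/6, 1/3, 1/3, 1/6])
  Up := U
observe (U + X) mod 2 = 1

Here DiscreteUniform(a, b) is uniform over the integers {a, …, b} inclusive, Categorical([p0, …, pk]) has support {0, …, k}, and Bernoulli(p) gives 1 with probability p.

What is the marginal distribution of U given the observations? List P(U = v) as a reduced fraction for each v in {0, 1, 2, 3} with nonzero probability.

Enumerate traces; 108 have nonzero weight after conditioning:
  (Z=0, X=2, W=1, Y=1, U=1) weight 1/486
  (Z=0, X=2, W=1, Y=1, U=3) weight 1/972
  (Z=0, X=2, W=1, Y=2, U=1) weight 1/648
  (Z=0, X=2, W=1, Y=2, U=3) weight 1/648
  (Z=0, X=2, W=2, Y=1, U=1) weight 1/486
  (Z=0, X=2, W=2, Y=1, U=3) weight 1/972
  (Z=0, X=2, W=2, Y=2, U=1) weight 1/648
  (Z=0, X=2, W=2, Y=2, U=3) weight 1/648
  (Z=0, X=3, W=1, Y=1, U=0) weight 1/972
  (Z=0, X=3, W=1, Y=1, U=2) weight 1/486
  … 98 more
Group by U:
  weight(U=0) = 5/72
  weight(U=1) = 7/36
  weight(U=2) = 7/72
  weight(U=3) = 5/36
Total weight = 5/72 + 7/36 + 7/72 + 5/36 = 1/2
P(U=0 | obs) = 5/72 / 1/2 = 5/36
P(U=1 | obs) = 7/36 / 1/2 = 7/18
P(U=2 | obs) = 7/72 / 1/2 = 7/36
P(U=3 | obs) = 5/36 / 1/2 = 5/18

P(U=0) = 5/36, P(U=1) = 7/18, P(U=2) = 7/36, P(U=3) = 5/18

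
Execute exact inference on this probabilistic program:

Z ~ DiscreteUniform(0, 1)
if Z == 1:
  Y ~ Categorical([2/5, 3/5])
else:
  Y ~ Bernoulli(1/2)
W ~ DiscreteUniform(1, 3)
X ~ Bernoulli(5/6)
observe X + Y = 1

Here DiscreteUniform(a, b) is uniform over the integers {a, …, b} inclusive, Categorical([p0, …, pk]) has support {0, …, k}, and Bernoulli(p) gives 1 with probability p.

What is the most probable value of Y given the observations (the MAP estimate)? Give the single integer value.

Enumerate traces; 12 have nonzero weight after conditioning:
  (Z=0, Y=0, W=1, X=1) weight 5/72
  (Z=0, Y=0, W=2, X=1) weight 5/72
  (Z=0, Y=0, W=3, X=1) weight 5/72
  (Z=0, Y=1, W=1, X=0) weight 1/72
  (Z=0, Y=1, W=2, X=0) weight 1/72
  (Z=0, Y=1, W=3, X=0) weight 1/72
  (Z=1, Y=0, W=1, X=1) weight 1/18
  (Z=1, Y=0, W=2, X=1) weight 1/18
  … 4 more
Group by Y:
  weight(Y=0) = 3/8
  weight(Y=1) = 11/120
Total weight = 3/8 + 11/120 = 7/15
P(Y=0 | obs) = 3/8 / 7/15 = 45/56
P(Y=1 | obs) = 11/120 / 7/15 = 11/56
argmax = 0

argmax_v P(Y = v | obs) = 0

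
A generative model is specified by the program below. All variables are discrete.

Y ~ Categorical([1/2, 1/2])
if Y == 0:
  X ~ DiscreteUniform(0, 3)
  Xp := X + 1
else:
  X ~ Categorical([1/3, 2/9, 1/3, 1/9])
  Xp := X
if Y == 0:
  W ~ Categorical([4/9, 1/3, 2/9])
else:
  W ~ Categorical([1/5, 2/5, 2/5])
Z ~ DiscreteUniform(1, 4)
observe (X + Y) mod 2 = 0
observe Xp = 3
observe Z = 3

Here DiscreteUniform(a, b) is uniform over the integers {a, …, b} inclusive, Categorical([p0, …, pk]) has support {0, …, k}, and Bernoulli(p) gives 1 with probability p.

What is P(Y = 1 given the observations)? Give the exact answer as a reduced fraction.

Enumerate traces; 6 have nonzero weight after conditioning:
  (Y=0, X=2, W=0, Z=3) weight 1/72
  (Y=0, X=2, W=1, Z=3) weight 1/96
  (Y=0, X=2, W=2, Z=3) weight 1/144
  (Y=1, X=3, W=0, Z=3) weight 1/360
  (Y=1, X=3, W=1, Z=3) weight 1/180
  (Y=1, X=3, W=2, Z=3) weight 1/180
Group by Y:
  weight(Y=0) = 1/32
  weight(Y=1) = 1/72
Total weight = 1/32 + 1/72 = 13/288
P(Y=0 | obs) = 1/32 / 13/288 = 9/13
P(Y=1 | obs) = 1/72 / 13/288 = 4/13

P(Y = 1 | obs) = 4/13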